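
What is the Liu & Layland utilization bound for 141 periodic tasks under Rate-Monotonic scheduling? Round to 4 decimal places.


Compute 2^(1/141) = 1.0049280405
Subtract 1: 1.0049280405 - 1 = 0.0049280405
Multiply by n: 141 * 0.0049280405 = 0.6948537105
Round to 4 dp: 0.6949

0.6949


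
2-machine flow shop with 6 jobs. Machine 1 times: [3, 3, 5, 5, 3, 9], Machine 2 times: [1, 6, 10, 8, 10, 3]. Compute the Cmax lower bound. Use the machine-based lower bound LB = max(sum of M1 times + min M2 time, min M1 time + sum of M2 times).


LB1 = sum(M1 times) + min(M2 times) = 28 + 1 = 29
LB2 = min(M1 times) + sum(M2 times) = 3 + 38 = 41
Lower bound = max(LB1, LB2) = max(29, 41) = 41

41


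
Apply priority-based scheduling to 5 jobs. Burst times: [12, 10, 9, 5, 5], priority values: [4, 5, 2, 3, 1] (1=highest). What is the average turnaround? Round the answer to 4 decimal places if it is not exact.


Sort by priority (ascending = highest first):
Order: [(1, 5), (2, 9), (3, 5), (4, 12), (5, 10)]
Completion times:
  Priority 1, burst=5, C=5
  Priority 2, burst=9, C=14
  Priority 3, burst=5, C=19
  Priority 4, burst=12, C=31
  Priority 5, burst=10, C=41
Average turnaround = 110/5 = 22.0

22.0


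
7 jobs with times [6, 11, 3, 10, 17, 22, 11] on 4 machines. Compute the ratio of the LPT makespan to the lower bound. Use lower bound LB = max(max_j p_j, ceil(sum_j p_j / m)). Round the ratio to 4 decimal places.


LPT order: [22, 17, 11, 11, 10, 6, 3]
Machine loads after assignment: [22, 20, 21, 17]
LPT makespan = 22
Lower bound = max(max_job, ceil(total/4)) = max(22, 20) = 22
Ratio = 22 / 22 = 1.0

1.0


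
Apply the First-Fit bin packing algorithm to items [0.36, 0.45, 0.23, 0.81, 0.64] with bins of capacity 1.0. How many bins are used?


Place items sequentially using First-Fit:
  Item 0.36 -> new Bin 1
  Item 0.45 -> Bin 1 (now 0.81)
  Item 0.23 -> new Bin 2
  Item 0.81 -> new Bin 3
  Item 0.64 -> Bin 2 (now 0.87)
Total bins used = 3

3


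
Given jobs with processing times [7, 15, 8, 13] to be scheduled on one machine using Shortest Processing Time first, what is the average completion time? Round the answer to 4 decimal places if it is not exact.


Sort jobs by processing time (SPT order): [7, 8, 13, 15]
Compute completion times sequentially:
  Job 1: processing = 7, completes at 7
  Job 2: processing = 8, completes at 15
  Job 3: processing = 13, completes at 28
  Job 4: processing = 15, completes at 43
Sum of completion times = 93
Average completion time = 93/4 = 23.25

23.25


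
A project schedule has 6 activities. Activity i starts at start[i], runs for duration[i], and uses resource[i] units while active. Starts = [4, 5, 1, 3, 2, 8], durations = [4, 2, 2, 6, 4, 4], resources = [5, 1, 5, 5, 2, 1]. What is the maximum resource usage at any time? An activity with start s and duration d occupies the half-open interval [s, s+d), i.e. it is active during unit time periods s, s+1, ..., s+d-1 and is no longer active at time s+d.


Each activity i is active on [start_i, start_i + duration_i).
Compute total resource usage per time slot:
  t=0: active resources = [], total = 0
  t=1: active resources = [5], total = 5
  t=2: active resources = [5, 2], total = 7
  t=3: active resources = [5, 2], total = 7
  t=4: active resources = [5, 5, 2], total = 12
  t=5: active resources = [5, 1, 5, 2], total = 13
  t=6: active resources = [5, 1, 5], total = 11
  t=7: active resources = [5, 5], total = 10
  t=8: active resources = [5, 1], total = 6
  t=9: active resources = [1], total = 1
  t=10: active resources = [1], total = 1
  t=11: active resources = [1], total = 1
Peak resource demand = 13

13


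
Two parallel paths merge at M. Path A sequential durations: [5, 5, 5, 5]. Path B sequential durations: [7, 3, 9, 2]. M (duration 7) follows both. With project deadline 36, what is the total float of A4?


Forward pass: ES(A4) = sum of predecessors on chain A = 15
EF = ES + duration = 15 + 5 = 20
Backward pass: LF(M) = deadline = 36; LS(M) = 36 - 7 = 29
LF(A4) = LS(M) - sum(successors on chain A) = 29 - 0 = 29
LS = LF - duration = 29 - 5 = 24
Total float = LS - ES = 24 - 15 = 9

9


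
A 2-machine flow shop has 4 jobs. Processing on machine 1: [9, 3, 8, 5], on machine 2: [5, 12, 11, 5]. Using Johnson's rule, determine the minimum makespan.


Apply Johnson's rule:
  Group 1 (a <= b): [(2, 3, 12), (4, 5, 5), (3, 8, 11)]
  Group 2 (a > b): [(1, 9, 5)]
Optimal job order: [2, 4, 3, 1]
Schedule:
  Job 2: M1 done at 3, M2 done at 15
  Job 4: M1 done at 8, M2 done at 20
  Job 3: M1 done at 16, M2 done at 31
  Job 1: M1 done at 25, M2 done at 36
Makespan = 36

36


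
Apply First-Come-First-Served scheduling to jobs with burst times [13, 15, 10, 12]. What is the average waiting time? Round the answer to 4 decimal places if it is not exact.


FCFS order (as given): [13, 15, 10, 12]
Waiting times:
  Job 1: wait = 0
  Job 2: wait = 13
  Job 3: wait = 28
  Job 4: wait = 38
Sum of waiting times = 79
Average waiting time = 79/4 = 19.75

19.75


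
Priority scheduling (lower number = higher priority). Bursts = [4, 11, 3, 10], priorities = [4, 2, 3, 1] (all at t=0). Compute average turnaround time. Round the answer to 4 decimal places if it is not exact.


Sort by priority (ascending = highest first):
Order: [(1, 10), (2, 11), (3, 3), (4, 4)]
Completion times:
  Priority 1, burst=10, C=10
  Priority 2, burst=11, C=21
  Priority 3, burst=3, C=24
  Priority 4, burst=4, C=28
Average turnaround = 83/4 = 20.75

20.75


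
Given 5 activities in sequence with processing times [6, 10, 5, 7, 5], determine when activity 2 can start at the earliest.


Activity 2 starts after activities 1 through 1 complete.
Predecessor durations: [6]
ES = 6 = 6

6


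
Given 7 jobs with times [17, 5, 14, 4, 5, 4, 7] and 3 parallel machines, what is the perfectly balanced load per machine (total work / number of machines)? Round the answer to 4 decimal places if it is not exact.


Total processing time = 17 + 5 + 14 + 4 + 5 + 4 + 7 = 56
Number of machines = 3
Ideal balanced load = 56 / 3 = 18.6667

18.6667


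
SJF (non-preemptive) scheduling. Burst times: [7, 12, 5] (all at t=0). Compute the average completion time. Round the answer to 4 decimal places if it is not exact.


SJF order (ascending): [5, 7, 12]
Completion times:
  Job 1: burst=5, C=5
  Job 2: burst=7, C=12
  Job 3: burst=12, C=24
Average completion = 41/3 = 13.6667

13.6667


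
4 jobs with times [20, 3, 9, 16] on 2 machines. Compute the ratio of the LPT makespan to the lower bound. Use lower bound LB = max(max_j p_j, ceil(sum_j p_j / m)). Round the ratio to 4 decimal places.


LPT order: [20, 16, 9, 3]
Machine loads after assignment: [23, 25]
LPT makespan = 25
Lower bound = max(max_job, ceil(total/2)) = max(20, 24) = 24
Ratio = 25 / 24 = 1.0417

1.0417


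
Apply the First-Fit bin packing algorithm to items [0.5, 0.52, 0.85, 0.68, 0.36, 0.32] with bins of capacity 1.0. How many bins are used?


Place items sequentially using First-Fit:
  Item 0.5 -> new Bin 1
  Item 0.52 -> new Bin 2
  Item 0.85 -> new Bin 3
  Item 0.68 -> new Bin 4
  Item 0.36 -> Bin 1 (now 0.86)
  Item 0.32 -> Bin 2 (now 0.84)
Total bins used = 4

4


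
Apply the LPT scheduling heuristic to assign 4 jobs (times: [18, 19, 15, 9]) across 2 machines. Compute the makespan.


Sort jobs in decreasing order (LPT): [19, 18, 15, 9]
Assign each job to the least loaded machine:
  Machine 1: jobs [19, 9], load = 28
  Machine 2: jobs [18, 15], load = 33
Makespan = max load = 33

33


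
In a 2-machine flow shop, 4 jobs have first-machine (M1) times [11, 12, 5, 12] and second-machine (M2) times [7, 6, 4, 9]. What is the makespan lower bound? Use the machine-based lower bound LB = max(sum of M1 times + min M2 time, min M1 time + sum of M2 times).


LB1 = sum(M1 times) + min(M2 times) = 40 + 4 = 44
LB2 = min(M1 times) + sum(M2 times) = 5 + 26 = 31
Lower bound = max(LB1, LB2) = max(44, 31) = 44

44


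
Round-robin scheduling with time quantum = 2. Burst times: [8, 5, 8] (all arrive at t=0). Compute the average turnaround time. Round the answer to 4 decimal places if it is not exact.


Time quantum = 2
Execution trace:
  J1 runs 2 units, time = 2
  J2 runs 2 units, time = 4
  J3 runs 2 units, time = 6
  J1 runs 2 units, time = 8
  J2 runs 2 units, time = 10
  J3 runs 2 units, time = 12
  J1 runs 2 units, time = 14
  J2 runs 1 units, time = 15
  J3 runs 2 units, time = 17
  J1 runs 2 units, time = 19
  J3 runs 2 units, time = 21
Finish times: [19, 15, 21]
Average turnaround = 55/3 = 18.3333

18.3333


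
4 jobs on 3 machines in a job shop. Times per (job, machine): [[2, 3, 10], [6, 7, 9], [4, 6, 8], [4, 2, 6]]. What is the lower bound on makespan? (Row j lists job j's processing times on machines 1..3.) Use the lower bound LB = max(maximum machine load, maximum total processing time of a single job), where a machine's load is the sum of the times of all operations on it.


Machine loads:
  Machine 1: 2 + 6 + 4 + 4 = 16
  Machine 2: 3 + 7 + 6 + 2 = 18
  Machine 3: 10 + 9 + 8 + 6 = 33
Max machine load = 33
Job totals:
  Job 1: 15
  Job 2: 22
  Job 3: 18
  Job 4: 12
Max job total = 22
Lower bound = max(33, 22) = 33

33


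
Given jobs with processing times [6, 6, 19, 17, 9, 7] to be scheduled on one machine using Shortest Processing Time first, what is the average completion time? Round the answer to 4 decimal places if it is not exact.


Sort jobs by processing time (SPT order): [6, 6, 7, 9, 17, 19]
Compute completion times sequentially:
  Job 1: processing = 6, completes at 6
  Job 2: processing = 6, completes at 12
  Job 3: processing = 7, completes at 19
  Job 4: processing = 9, completes at 28
  Job 5: processing = 17, completes at 45
  Job 6: processing = 19, completes at 64
Sum of completion times = 174
Average completion time = 174/6 = 29.0

29.0


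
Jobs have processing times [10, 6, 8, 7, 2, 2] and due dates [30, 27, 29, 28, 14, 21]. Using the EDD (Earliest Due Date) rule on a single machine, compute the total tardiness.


Sort by due date (EDD order): [(2, 14), (2, 21), (6, 27), (7, 28), (8, 29), (10, 30)]
Compute completion times and tardiness:
  Job 1: p=2, d=14, C=2, tardiness=max(0,2-14)=0
  Job 2: p=2, d=21, C=4, tardiness=max(0,4-21)=0
  Job 3: p=6, d=27, C=10, tardiness=max(0,10-27)=0
  Job 4: p=7, d=28, C=17, tardiness=max(0,17-28)=0
  Job 5: p=8, d=29, C=25, tardiness=max(0,25-29)=0
  Job 6: p=10, d=30, C=35, tardiness=max(0,35-30)=5
Total tardiness = 5

5


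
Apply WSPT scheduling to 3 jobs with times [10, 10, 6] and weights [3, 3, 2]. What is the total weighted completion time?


Compute p/w ratios and sort ascending (WSPT): [(6, 2), (10, 3), (10, 3)]
Compute weighted completion times:
  Job (p=6,w=2): C=6, w*C=2*6=12
  Job (p=10,w=3): C=16, w*C=3*16=48
  Job (p=10,w=3): C=26, w*C=3*26=78
Total weighted completion time = 138

138


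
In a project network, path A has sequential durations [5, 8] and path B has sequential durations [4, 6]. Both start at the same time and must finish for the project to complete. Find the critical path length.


Path A total = 5 + 8 = 13
Path B total = 4 + 6 = 10
Critical path = longest path = max(13, 10) = 13

13


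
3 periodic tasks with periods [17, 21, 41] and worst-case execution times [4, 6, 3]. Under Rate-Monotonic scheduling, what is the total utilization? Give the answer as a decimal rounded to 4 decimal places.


Compute individual utilizations (exact fractions):
  Task 1: C/T = 4/17 (approx. 0.2353)
  Task 2: C/T = 6/21 = 2/7 (approx. 0.2857)
  Task 3: C/T = 3/41 (approx. 0.0732)
Total utilization U = 4/17 + 2/7 + 3/41 = 2899/4879
Rounded to 4 decimal places: U = 0.5942
RM (Liu & Layland) bound for 3 tasks = 0.779763; compare with U = 2899/4879 (approx. 0.594179)
U <= bound, so schedulable by RM sufficient condition.

0.5942


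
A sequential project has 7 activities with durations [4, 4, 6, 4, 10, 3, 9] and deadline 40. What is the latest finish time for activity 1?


LF(activity 1) = deadline - sum of successor durations
Successors: activities 2 through 7 with durations [4, 6, 4, 10, 3, 9]
Sum of successor durations = 36
LF = 40 - 36 = 4

4


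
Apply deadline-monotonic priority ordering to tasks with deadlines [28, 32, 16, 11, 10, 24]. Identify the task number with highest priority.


Sort tasks by relative deadline (ascending):
  Task 5: deadline = 10
  Task 4: deadline = 11
  Task 3: deadline = 16
  Task 6: deadline = 24
  Task 1: deadline = 28
  Task 2: deadline = 32
Priority order (highest first): [5, 4, 3, 6, 1, 2]
Highest priority task = 5

5


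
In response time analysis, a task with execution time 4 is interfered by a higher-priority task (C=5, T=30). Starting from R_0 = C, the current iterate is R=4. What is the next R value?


R_next = C + ceil(R_prev / T_hp) * C_hp
ceil(4 / 30) = ceil(0.1333) = 1
Interference = 1 * 5 = 5
R_next = 4 + 5 = 9

9


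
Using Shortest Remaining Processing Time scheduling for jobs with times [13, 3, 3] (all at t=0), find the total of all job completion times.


Since all jobs arrive at t=0, SRPT equals SPT ordering.
SPT order: [3, 3, 13]
Completion times:
  Job 1: p=3, C=3
  Job 2: p=3, C=6
  Job 3: p=13, C=19
Total completion time = 3 + 6 + 19 = 28

28


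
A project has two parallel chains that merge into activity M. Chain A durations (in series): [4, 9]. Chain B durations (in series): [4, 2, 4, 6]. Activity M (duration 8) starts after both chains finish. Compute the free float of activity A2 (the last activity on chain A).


ES(A2) = sum of predecessors on chain A = 4
EF(A2) = ES + duration = 4 + 9 = 13
Successor of A2 is M. ES(M) = max(sum(A), sum(B)) = max(13, 16) = 16
Free float = ES(successor) - EF(current) = 16 - 13 = 3

3


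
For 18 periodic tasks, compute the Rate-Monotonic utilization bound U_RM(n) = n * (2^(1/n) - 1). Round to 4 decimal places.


Compute 2^(1/18) = 1.0392592260
Subtract 1: 1.0392592260 - 1 = 0.0392592260
Multiply by n: 18 * 0.0392592260 = 0.7066660680
Round to 4 dp: 0.7067

0.7067


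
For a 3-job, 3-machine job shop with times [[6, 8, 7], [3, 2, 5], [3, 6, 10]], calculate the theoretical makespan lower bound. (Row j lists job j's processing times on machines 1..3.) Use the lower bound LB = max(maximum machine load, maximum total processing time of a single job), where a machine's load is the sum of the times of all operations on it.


Machine loads:
  Machine 1: 6 + 3 + 3 = 12
  Machine 2: 8 + 2 + 6 = 16
  Machine 3: 7 + 5 + 10 = 22
Max machine load = 22
Job totals:
  Job 1: 21
  Job 2: 10
  Job 3: 19
Max job total = 21
Lower bound = max(22, 21) = 22

22


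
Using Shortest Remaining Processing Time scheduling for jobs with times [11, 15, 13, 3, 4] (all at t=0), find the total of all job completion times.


Since all jobs arrive at t=0, SRPT equals SPT ordering.
SPT order: [3, 4, 11, 13, 15]
Completion times:
  Job 1: p=3, C=3
  Job 2: p=4, C=7
  Job 3: p=11, C=18
  Job 4: p=13, C=31
  Job 5: p=15, C=46
Total completion time = 3 + 7 + 18 + 31 + 46 = 105

105


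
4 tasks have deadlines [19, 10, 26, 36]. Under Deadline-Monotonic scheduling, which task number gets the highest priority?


Sort tasks by relative deadline (ascending):
  Task 2: deadline = 10
  Task 1: deadline = 19
  Task 3: deadline = 26
  Task 4: deadline = 36
Priority order (highest first): [2, 1, 3, 4]
Highest priority task = 2

2


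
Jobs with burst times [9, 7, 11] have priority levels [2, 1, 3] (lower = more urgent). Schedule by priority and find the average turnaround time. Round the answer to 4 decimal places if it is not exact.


Sort by priority (ascending = highest first):
Order: [(1, 7), (2, 9), (3, 11)]
Completion times:
  Priority 1, burst=7, C=7
  Priority 2, burst=9, C=16
  Priority 3, burst=11, C=27
Average turnaround = 50/3 = 16.6667

16.6667


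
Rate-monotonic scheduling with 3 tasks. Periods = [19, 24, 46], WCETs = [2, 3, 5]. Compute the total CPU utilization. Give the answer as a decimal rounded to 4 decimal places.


Compute individual utilizations (exact fractions):
  Task 1: C/T = 2/19 (approx. 0.1053)
  Task 2: C/T = 3/24 = 1/8 (approx. 0.125)
  Task 3: C/T = 5/46 (approx. 0.1087)
Total utilization U = 2/19 + 1/8 + 5/46 = 1185/3496
Rounded to 4 decimal places: U = 0.3390
RM (Liu & Layland) bound for 3 tasks = 0.779763; compare with U = 1185/3496 (approx. 0.338959)
U <= bound, so schedulable by RM sufficient condition.

0.3390


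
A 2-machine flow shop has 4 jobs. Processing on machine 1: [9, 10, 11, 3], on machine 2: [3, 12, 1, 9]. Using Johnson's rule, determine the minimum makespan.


Apply Johnson's rule:
  Group 1 (a <= b): [(4, 3, 9), (2, 10, 12)]
  Group 2 (a > b): [(1, 9, 3), (3, 11, 1)]
Optimal job order: [4, 2, 1, 3]
Schedule:
  Job 4: M1 done at 3, M2 done at 12
  Job 2: M1 done at 13, M2 done at 25
  Job 1: M1 done at 22, M2 done at 28
  Job 3: M1 done at 33, M2 done at 34
Makespan = 34

34


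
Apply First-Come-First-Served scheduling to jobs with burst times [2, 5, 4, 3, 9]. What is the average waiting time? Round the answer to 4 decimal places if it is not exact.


FCFS order (as given): [2, 5, 4, 3, 9]
Waiting times:
  Job 1: wait = 0
  Job 2: wait = 2
  Job 3: wait = 7
  Job 4: wait = 11
  Job 5: wait = 14
Sum of waiting times = 34
Average waiting time = 34/5 = 6.8

6.8


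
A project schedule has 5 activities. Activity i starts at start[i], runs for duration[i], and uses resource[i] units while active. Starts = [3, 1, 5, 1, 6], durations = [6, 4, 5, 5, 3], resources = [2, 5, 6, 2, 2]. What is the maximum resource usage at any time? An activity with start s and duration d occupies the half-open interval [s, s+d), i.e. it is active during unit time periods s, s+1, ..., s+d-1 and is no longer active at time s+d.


Each activity i is active on [start_i, start_i + duration_i).
Compute total resource usage per time slot:
  t=0: active resources = [], total = 0
  t=1: active resources = [5, 2], total = 7
  t=2: active resources = [5, 2], total = 7
  t=3: active resources = [2, 5, 2], total = 9
  t=4: active resources = [2, 5, 2], total = 9
  t=5: active resources = [2, 6, 2], total = 10
  t=6: active resources = [2, 6, 2], total = 10
  t=7: active resources = [2, 6, 2], total = 10
  t=8: active resources = [2, 6, 2], total = 10
  t=9: active resources = [6], total = 6
Peak resource demand = 10

10


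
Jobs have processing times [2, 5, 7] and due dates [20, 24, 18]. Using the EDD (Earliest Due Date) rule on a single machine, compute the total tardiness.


Sort by due date (EDD order): [(7, 18), (2, 20), (5, 24)]
Compute completion times and tardiness:
  Job 1: p=7, d=18, C=7, tardiness=max(0,7-18)=0
  Job 2: p=2, d=20, C=9, tardiness=max(0,9-20)=0
  Job 3: p=5, d=24, C=14, tardiness=max(0,14-24)=0
Total tardiness = 0

0


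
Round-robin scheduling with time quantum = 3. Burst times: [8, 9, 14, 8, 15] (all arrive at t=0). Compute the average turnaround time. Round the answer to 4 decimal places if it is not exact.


Time quantum = 3
Execution trace:
  J1 runs 3 units, time = 3
  J2 runs 3 units, time = 6
  J3 runs 3 units, time = 9
  J4 runs 3 units, time = 12
  J5 runs 3 units, time = 15
  J1 runs 3 units, time = 18
  J2 runs 3 units, time = 21
  J3 runs 3 units, time = 24
  J4 runs 3 units, time = 27
  J5 runs 3 units, time = 30
  J1 runs 2 units, time = 32
  J2 runs 3 units, time = 35
  J3 runs 3 units, time = 38
  J4 runs 2 units, time = 40
  J5 runs 3 units, time = 43
  J3 runs 3 units, time = 46
  J5 runs 3 units, time = 49
  J3 runs 2 units, time = 51
  J5 runs 3 units, time = 54
Finish times: [32, 35, 51, 40, 54]
Average turnaround = 212/5 = 42.4

42.4


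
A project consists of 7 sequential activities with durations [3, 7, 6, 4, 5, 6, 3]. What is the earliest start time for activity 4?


Activity 4 starts after activities 1 through 3 complete.
Predecessor durations: [3, 7, 6]
ES = 3 + 7 + 6 = 16

16


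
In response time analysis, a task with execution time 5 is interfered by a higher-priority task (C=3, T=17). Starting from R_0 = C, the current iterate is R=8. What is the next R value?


R_next = C + ceil(R_prev / T_hp) * C_hp
ceil(8 / 17) = ceil(0.4706) = 1
Interference = 1 * 3 = 3
R_next = 5 + 3 = 8
R_next = R_prev, so the iteration has converged (response time = 8).

8


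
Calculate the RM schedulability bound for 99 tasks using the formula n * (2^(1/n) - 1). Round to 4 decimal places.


Compute 2^(1/99) = 1.0070260544
Subtract 1: 1.0070260544 - 1 = 0.0070260544
Multiply by n: 99 * 0.0070260544 = 0.6955793856
Round to 4 dp: 0.6956

0.6956


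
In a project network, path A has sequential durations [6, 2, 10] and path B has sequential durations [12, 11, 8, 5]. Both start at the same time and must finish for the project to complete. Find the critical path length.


Path A total = 6 + 2 + 10 = 18
Path B total = 12 + 11 + 8 + 5 = 36
Critical path = longest path = max(18, 36) = 36

36


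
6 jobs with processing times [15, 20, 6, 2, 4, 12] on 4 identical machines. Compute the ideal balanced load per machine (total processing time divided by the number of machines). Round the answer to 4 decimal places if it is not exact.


Total processing time = 15 + 20 + 6 + 2 + 4 + 12 = 59
Number of machines = 4
Ideal balanced load = 59 / 4 = 14.75

14.75


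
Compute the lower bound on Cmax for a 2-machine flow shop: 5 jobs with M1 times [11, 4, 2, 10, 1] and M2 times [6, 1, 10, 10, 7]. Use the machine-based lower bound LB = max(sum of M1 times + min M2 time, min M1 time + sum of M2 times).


LB1 = sum(M1 times) + min(M2 times) = 28 + 1 = 29
LB2 = min(M1 times) + sum(M2 times) = 1 + 34 = 35
Lower bound = max(LB1, LB2) = max(29, 35) = 35

35


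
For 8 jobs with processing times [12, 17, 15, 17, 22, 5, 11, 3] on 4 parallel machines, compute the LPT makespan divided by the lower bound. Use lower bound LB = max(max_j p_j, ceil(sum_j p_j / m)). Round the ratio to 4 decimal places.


LPT order: [22, 17, 17, 15, 12, 11, 5, 3]
Machine loads after assignment: [25, 28, 22, 27]
LPT makespan = 28
Lower bound = max(max_job, ceil(total/4)) = max(22, 26) = 26
Ratio = 28 / 26 = 1.0769

1.0769


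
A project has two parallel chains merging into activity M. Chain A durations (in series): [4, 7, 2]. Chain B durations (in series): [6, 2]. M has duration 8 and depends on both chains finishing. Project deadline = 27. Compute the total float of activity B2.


Forward pass: ES(B2) = sum of predecessors on chain B = 6
EF = ES + duration = 6 + 2 = 8
Backward pass: LF(M) = deadline = 27; LS(M) = 27 - 8 = 19
LF(B2) = LS(M) - sum(successors on chain B) = 19 - 0 = 19
LS = LF - duration = 19 - 2 = 17
Total float = LS - ES = 17 - 6 = 11

11


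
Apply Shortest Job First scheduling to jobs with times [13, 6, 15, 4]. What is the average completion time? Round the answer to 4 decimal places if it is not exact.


SJF order (ascending): [4, 6, 13, 15]
Completion times:
  Job 1: burst=4, C=4
  Job 2: burst=6, C=10
  Job 3: burst=13, C=23
  Job 4: burst=15, C=38
Average completion = 75/4 = 18.75

18.75


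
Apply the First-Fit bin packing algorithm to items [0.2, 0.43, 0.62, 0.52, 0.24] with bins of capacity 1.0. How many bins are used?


Place items sequentially using First-Fit:
  Item 0.2 -> new Bin 1
  Item 0.43 -> Bin 1 (now 0.63)
  Item 0.62 -> new Bin 2
  Item 0.52 -> new Bin 3
  Item 0.24 -> Bin 1 (now 0.87)
Total bins used = 3

3


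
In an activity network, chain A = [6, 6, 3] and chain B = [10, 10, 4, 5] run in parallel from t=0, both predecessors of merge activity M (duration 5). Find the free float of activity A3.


ES(A3) = sum of predecessors on chain A = 12
EF(A3) = ES + duration = 12 + 3 = 15
Successor of A3 is M. ES(M) = max(sum(A), sum(B)) = max(15, 29) = 29
Free float = ES(successor) - EF(current) = 29 - 15 = 14

14


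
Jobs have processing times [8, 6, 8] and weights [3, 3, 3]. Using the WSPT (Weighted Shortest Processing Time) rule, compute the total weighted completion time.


Compute p/w ratios and sort ascending (WSPT): [(6, 3), (8, 3), (8, 3)]
Compute weighted completion times:
  Job (p=6,w=3): C=6, w*C=3*6=18
  Job (p=8,w=3): C=14, w*C=3*14=42
  Job (p=8,w=3): C=22, w*C=3*22=66
Total weighted completion time = 126

126


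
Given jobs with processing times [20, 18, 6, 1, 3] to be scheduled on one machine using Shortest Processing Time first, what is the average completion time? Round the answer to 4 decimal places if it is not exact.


Sort jobs by processing time (SPT order): [1, 3, 6, 18, 20]
Compute completion times sequentially:
  Job 1: processing = 1, completes at 1
  Job 2: processing = 3, completes at 4
  Job 3: processing = 6, completes at 10
  Job 4: processing = 18, completes at 28
  Job 5: processing = 20, completes at 48
Sum of completion times = 91
Average completion time = 91/5 = 18.2

18.2


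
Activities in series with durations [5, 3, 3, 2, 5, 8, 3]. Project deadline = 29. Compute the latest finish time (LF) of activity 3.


LF(activity 3) = deadline - sum of successor durations
Successors: activities 4 through 7 with durations [2, 5, 8, 3]
Sum of successor durations = 18
LF = 29 - 18 = 11

11


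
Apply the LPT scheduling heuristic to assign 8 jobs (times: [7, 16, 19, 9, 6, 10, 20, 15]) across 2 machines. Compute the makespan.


Sort jobs in decreasing order (LPT): [20, 19, 16, 15, 10, 9, 7, 6]
Assign each job to the least loaded machine:
  Machine 1: jobs [20, 15, 10, 6], load = 51
  Machine 2: jobs [19, 16, 9, 7], load = 51
Makespan = max load = 51

51


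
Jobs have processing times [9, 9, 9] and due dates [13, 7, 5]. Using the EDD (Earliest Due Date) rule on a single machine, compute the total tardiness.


Sort by due date (EDD order): [(9, 5), (9, 7), (9, 13)]
Compute completion times and tardiness:
  Job 1: p=9, d=5, C=9, tardiness=max(0,9-5)=4
  Job 2: p=9, d=7, C=18, tardiness=max(0,18-7)=11
  Job 3: p=9, d=13, C=27, tardiness=max(0,27-13)=14
Total tardiness = 29

29


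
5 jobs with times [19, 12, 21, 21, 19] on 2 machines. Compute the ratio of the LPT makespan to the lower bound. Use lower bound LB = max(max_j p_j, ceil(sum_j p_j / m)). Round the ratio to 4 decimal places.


LPT order: [21, 21, 19, 19, 12]
Machine loads after assignment: [52, 40]
LPT makespan = 52
Lower bound = max(max_job, ceil(total/2)) = max(21, 46) = 46
Ratio = 52 / 46 = 1.1304

1.1304


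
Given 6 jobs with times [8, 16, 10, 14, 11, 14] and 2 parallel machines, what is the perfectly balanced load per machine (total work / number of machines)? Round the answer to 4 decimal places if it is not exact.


Total processing time = 8 + 16 + 10 + 14 + 11 + 14 = 73
Number of machines = 2
Ideal balanced load = 73 / 2 = 36.5

36.5


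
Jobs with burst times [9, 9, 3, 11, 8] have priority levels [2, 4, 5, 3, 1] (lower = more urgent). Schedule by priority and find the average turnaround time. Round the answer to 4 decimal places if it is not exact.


Sort by priority (ascending = highest first):
Order: [(1, 8), (2, 9), (3, 11), (4, 9), (5, 3)]
Completion times:
  Priority 1, burst=8, C=8
  Priority 2, burst=9, C=17
  Priority 3, burst=11, C=28
  Priority 4, burst=9, C=37
  Priority 5, burst=3, C=40
Average turnaround = 130/5 = 26.0

26.0


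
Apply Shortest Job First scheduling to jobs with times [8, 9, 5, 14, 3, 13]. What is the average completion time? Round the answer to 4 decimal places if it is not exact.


SJF order (ascending): [3, 5, 8, 9, 13, 14]
Completion times:
  Job 1: burst=3, C=3
  Job 2: burst=5, C=8
  Job 3: burst=8, C=16
  Job 4: burst=9, C=25
  Job 5: burst=13, C=38
  Job 6: burst=14, C=52
Average completion = 142/6 = 23.6667

23.6667


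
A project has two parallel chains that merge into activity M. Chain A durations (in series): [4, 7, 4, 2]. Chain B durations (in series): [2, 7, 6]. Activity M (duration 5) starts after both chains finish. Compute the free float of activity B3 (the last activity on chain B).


ES(B3) = sum of predecessors on chain B = 9
EF(B3) = ES + duration = 9 + 6 = 15
Successor of B3 is M. ES(M) = max(sum(A), sum(B)) = max(17, 15) = 17
Free float = ES(successor) - EF(current) = 17 - 15 = 2

2


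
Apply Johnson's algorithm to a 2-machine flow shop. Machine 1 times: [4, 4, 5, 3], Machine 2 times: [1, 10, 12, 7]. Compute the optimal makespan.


Apply Johnson's rule:
  Group 1 (a <= b): [(4, 3, 7), (2, 4, 10), (3, 5, 12)]
  Group 2 (a > b): [(1, 4, 1)]
Optimal job order: [4, 2, 3, 1]
Schedule:
  Job 4: M1 done at 3, M2 done at 10
  Job 2: M1 done at 7, M2 done at 20
  Job 3: M1 done at 12, M2 done at 32
  Job 1: M1 done at 16, M2 done at 33
Makespan = 33

33


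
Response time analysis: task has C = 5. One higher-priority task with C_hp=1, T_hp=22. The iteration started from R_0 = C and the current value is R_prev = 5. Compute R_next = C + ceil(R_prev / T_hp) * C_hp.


R_next = C + ceil(R_prev / T_hp) * C_hp
ceil(5 / 22) = ceil(0.2273) = 1
Interference = 1 * 1 = 1
R_next = 5 + 1 = 6

6


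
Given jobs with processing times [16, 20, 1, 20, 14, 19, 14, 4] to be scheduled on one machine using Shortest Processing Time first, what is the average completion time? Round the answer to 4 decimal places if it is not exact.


Sort jobs by processing time (SPT order): [1, 4, 14, 14, 16, 19, 20, 20]
Compute completion times sequentially:
  Job 1: processing = 1, completes at 1
  Job 2: processing = 4, completes at 5
  Job 3: processing = 14, completes at 19
  Job 4: processing = 14, completes at 33
  Job 5: processing = 16, completes at 49
  Job 6: processing = 19, completes at 68
  Job 7: processing = 20, completes at 88
  Job 8: processing = 20, completes at 108
Sum of completion times = 371
Average completion time = 371/8 = 46.375

46.375


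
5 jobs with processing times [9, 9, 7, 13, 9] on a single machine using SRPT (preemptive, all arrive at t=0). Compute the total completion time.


Since all jobs arrive at t=0, SRPT equals SPT ordering.
SPT order: [7, 9, 9, 9, 13]
Completion times:
  Job 1: p=7, C=7
  Job 2: p=9, C=16
  Job 3: p=9, C=25
  Job 4: p=9, C=34
  Job 5: p=13, C=47
Total completion time = 7 + 16 + 25 + 34 + 47 = 129

129


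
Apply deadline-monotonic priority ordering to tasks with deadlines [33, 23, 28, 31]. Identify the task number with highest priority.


Sort tasks by relative deadline (ascending):
  Task 2: deadline = 23
  Task 3: deadline = 28
  Task 4: deadline = 31
  Task 1: deadline = 33
Priority order (highest first): [2, 3, 4, 1]
Highest priority task = 2

2


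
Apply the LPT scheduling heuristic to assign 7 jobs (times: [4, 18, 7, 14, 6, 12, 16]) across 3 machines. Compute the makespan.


Sort jobs in decreasing order (LPT): [18, 16, 14, 12, 7, 6, 4]
Assign each job to the least loaded machine:
  Machine 1: jobs [18, 6], load = 24
  Machine 2: jobs [16, 7, 4], load = 27
  Machine 3: jobs [14, 12], load = 26
Makespan = max load = 27

27


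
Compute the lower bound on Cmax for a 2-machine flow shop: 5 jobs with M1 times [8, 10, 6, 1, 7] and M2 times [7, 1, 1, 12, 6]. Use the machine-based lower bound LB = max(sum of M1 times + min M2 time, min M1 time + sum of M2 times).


LB1 = sum(M1 times) + min(M2 times) = 32 + 1 = 33
LB2 = min(M1 times) + sum(M2 times) = 1 + 27 = 28
Lower bound = max(LB1, LB2) = max(33, 28) = 33

33


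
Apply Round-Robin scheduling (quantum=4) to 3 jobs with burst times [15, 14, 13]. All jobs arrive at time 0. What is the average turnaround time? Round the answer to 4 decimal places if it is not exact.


Time quantum = 4
Execution trace:
  J1 runs 4 units, time = 4
  J2 runs 4 units, time = 8
  J3 runs 4 units, time = 12
  J1 runs 4 units, time = 16
  J2 runs 4 units, time = 20
  J3 runs 4 units, time = 24
  J1 runs 4 units, time = 28
  J2 runs 4 units, time = 32
  J3 runs 4 units, time = 36
  J1 runs 3 units, time = 39
  J2 runs 2 units, time = 41
  J3 runs 1 units, time = 42
Finish times: [39, 41, 42]
Average turnaround = 122/3 = 40.6667

40.6667


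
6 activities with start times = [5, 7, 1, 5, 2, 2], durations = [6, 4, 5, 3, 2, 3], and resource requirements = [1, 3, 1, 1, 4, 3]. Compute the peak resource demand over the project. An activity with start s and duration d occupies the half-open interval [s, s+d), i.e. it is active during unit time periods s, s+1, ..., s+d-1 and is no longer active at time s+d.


Each activity i is active on [start_i, start_i + duration_i).
Compute total resource usage per time slot:
  t=0: active resources = [], total = 0
  t=1: active resources = [1], total = 1
  t=2: active resources = [1, 4, 3], total = 8
  t=3: active resources = [1, 4, 3], total = 8
  t=4: active resources = [1, 3], total = 4
  t=5: active resources = [1, 1, 1], total = 3
  t=6: active resources = [1, 1], total = 2
  t=7: active resources = [1, 3, 1], total = 5
  t=8: active resources = [1, 3], total = 4
  t=9: active resources = [1, 3], total = 4
  t=10: active resources = [1, 3], total = 4
Peak resource demand = 8

8


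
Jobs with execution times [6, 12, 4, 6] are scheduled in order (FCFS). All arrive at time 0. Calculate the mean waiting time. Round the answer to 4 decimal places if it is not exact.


FCFS order (as given): [6, 12, 4, 6]
Waiting times:
  Job 1: wait = 0
  Job 2: wait = 6
  Job 3: wait = 18
  Job 4: wait = 22
Sum of waiting times = 46
Average waiting time = 46/4 = 11.5

11.5


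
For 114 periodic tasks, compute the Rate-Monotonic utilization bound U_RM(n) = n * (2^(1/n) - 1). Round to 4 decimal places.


Compute 2^(1/114) = 1.0060987606
Subtract 1: 1.0060987606 - 1 = 0.0060987606
Multiply by n: 114 * 0.0060987606 = 0.6952587084
Round to 4 dp: 0.6953

0.6953


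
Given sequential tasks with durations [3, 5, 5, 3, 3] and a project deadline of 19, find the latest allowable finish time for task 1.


LF(activity 1) = deadline - sum of successor durations
Successors: activities 2 through 5 with durations [5, 5, 3, 3]
Sum of successor durations = 16
LF = 19 - 16 = 3

3


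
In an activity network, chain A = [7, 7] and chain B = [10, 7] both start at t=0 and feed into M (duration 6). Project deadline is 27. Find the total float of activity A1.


Forward pass: ES(A1) = sum of predecessors on chain A = 0
EF = ES + duration = 0 + 7 = 7
Backward pass: LF(M) = deadline = 27; LS(M) = 27 - 6 = 21
LF(A1) = LS(M) - sum(successors on chain A) = 21 - 7 = 14
LS = LF - duration = 14 - 7 = 7
Total float = LS - ES = 7 - 0 = 7

7


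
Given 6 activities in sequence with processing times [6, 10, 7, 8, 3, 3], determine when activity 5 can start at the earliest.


Activity 5 starts after activities 1 through 4 complete.
Predecessor durations: [6, 10, 7, 8]
ES = 6 + 10 + 7 + 8 = 31

31


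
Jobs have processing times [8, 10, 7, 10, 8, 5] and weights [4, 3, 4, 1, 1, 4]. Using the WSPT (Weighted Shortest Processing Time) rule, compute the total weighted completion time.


Compute p/w ratios and sort ascending (WSPT): [(5, 4), (7, 4), (8, 4), (10, 3), (8, 1), (10, 1)]
Compute weighted completion times:
  Job (p=5,w=4): C=5, w*C=4*5=20
  Job (p=7,w=4): C=12, w*C=4*12=48
  Job (p=8,w=4): C=20, w*C=4*20=80
  Job (p=10,w=3): C=30, w*C=3*30=90
  Job (p=8,w=1): C=38, w*C=1*38=38
  Job (p=10,w=1): C=48, w*C=1*48=48
Total weighted completion time = 324

324


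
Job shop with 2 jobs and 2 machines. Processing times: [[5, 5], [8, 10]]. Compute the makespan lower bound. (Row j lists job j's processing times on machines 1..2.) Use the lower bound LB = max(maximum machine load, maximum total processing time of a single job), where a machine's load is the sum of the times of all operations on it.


Machine loads:
  Machine 1: 5 + 8 = 13
  Machine 2: 5 + 10 = 15
Max machine load = 15
Job totals:
  Job 1: 10
  Job 2: 18
Max job total = 18
Lower bound = max(15, 18) = 18

18


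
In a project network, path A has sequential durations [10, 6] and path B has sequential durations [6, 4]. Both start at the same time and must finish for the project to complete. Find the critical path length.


Path A total = 10 + 6 = 16
Path B total = 6 + 4 = 10
Critical path = longest path = max(16, 10) = 16

16


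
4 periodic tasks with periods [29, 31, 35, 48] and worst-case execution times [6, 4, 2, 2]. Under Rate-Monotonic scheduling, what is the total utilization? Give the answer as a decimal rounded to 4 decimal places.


Compute individual utilizations (exact fractions):
  Task 1: C/T = 6/29 (approx. 0.2069)
  Task 2: C/T = 4/31 (approx. 0.129)
  Task 3: C/T = 2/35 (approx. 0.0571)
  Task 4: C/T = 2/48 = 1/24 (approx. 0.0417)
Total utilization U = 6/29 + 4/31 + 2/35 + 1/24 = 328297/755160
Rounded to 4 decimal places: U = 0.4347
RM (Liu & Layland) bound for 4 tasks = 0.756828; compare with U = 328297/755160 (approx. 0.434738)
U <= bound, so schedulable by RM sufficient condition.

0.4347


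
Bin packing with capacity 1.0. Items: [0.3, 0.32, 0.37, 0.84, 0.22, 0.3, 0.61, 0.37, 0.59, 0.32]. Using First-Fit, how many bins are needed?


Place items sequentially using First-Fit:
  Item 0.3 -> new Bin 1
  Item 0.32 -> Bin 1 (now 0.62)
  Item 0.37 -> Bin 1 (now 0.99)
  Item 0.84 -> new Bin 2
  Item 0.22 -> new Bin 3
  Item 0.3 -> Bin 3 (now 0.52)
  Item 0.61 -> new Bin 4
  Item 0.37 -> Bin 3 (now 0.89)
  Item 0.59 -> new Bin 5
  Item 0.32 -> Bin 4 (now 0.93)
Total bins used = 5

5


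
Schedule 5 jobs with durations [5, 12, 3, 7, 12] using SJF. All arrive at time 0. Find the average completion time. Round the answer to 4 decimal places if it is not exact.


SJF order (ascending): [3, 5, 7, 12, 12]
Completion times:
  Job 1: burst=3, C=3
  Job 2: burst=5, C=8
  Job 3: burst=7, C=15
  Job 4: burst=12, C=27
  Job 5: burst=12, C=39
Average completion = 92/5 = 18.4

18.4


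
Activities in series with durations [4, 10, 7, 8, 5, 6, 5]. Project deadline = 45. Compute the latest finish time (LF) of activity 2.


LF(activity 2) = deadline - sum of successor durations
Successors: activities 3 through 7 with durations [7, 8, 5, 6, 5]
Sum of successor durations = 31
LF = 45 - 31 = 14

14


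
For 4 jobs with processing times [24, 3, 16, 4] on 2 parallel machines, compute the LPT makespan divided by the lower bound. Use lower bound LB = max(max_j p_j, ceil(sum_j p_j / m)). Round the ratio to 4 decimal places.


LPT order: [24, 16, 4, 3]
Machine loads after assignment: [24, 23]
LPT makespan = 24
Lower bound = max(max_job, ceil(total/2)) = max(24, 24) = 24
Ratio = 24 / 24 = 1.0

1.0


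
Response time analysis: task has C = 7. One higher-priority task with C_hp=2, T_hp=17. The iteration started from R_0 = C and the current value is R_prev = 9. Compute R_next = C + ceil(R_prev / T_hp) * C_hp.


R_next = C + ceil(R_prev / T_hp) * C_hp
ceil(9 / 17) = ceil(0.5294) = 1
Interference = 1 * 2 = 2
R_next = 7 + 2 = 9
R_next = R_prev, so the iteration has converged (response time = 9).

9


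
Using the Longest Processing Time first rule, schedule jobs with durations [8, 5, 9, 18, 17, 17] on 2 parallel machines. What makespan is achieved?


Sort jobs in decreasing order (LPT): [18, 17, 17, 9, 8, 5]
Assign each job to the least loaded machine:
  Machine 1: jobs [18, 9, 8], load = 35
  Machine 2: jobs [17, 17, 5], load = 39
Makespan = max load = 39

39


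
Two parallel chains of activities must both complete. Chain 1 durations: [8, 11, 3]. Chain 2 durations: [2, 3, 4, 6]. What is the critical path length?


Path A total = 8 + 11 + 3 = 22
Path B total = 2 + 3 + 4 + 6 = 15
Critical path = longest path = max(22, 15) = 22

22


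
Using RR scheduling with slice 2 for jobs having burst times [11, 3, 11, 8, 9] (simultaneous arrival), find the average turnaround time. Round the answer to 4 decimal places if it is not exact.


Time quantum = 2
Execution trace:
  J1 runs 2 units, time = 2
  J2 runs 2 units, time = 4
  J3 runs 2 units, time = 6
  J4 runs 2 units, time = 8
  J5 runs 2 units, time = 10
  J1 runs 2 units, time = 12
  J2 runs 1 units, time = 13
  J3 runs 2 units, time = 15
  J4 runs 2 units, time = 17
  J5 runs 2 units, time = 19
  J1 runs 2 units, time = 21
  J3 runs 2 units, time = 23
  J4 runs 2 units, time = 25
  J5 runs 2 units, time = 27
  J1 runs 2 units, time = 29
  J3 runs 2 units, time = 31
  J4 runs 2 units, time = 33
  J5 runs 2 units, time = 35
  J1 runs 2 units, time = 37
  J3 runs 2 units, time = 39
  J5 runs 1 units, time = 40
  J1 runs 1 units, time = 41
  J3 runs 1 units, time = 42
Finish times: [41, 13, 42, 33, 40]
Average turnaround = 169/5 = 33.8

33.8
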